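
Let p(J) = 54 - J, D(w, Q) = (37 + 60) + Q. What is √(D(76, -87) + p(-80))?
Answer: 12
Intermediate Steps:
D(w, Q) = 97 + Q
√(D(76, -87) + p(-80)) = √((97 - 87) + (54 - 1*(-80))) = √(10 + (54 + 80)) = √(10 + 134) = √144 = 12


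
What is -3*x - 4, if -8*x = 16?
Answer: 2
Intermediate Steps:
x = -2 (x = -1/8*16 = -2)
-3*x - 4 = -3*(-2) - 4 = 6 - 4 = 2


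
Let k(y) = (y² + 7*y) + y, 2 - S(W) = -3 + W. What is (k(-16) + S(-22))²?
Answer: 24025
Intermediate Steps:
S(W) = 5 - W (S(W) = 2 - (-3 + W) = 2 + (3 - W) = 5 - W)
k(y) = y² + 8*y
(k(-16) + S(-22))² = (-16*(8 - 16) + (5 - 1*(-22)))² = (-16*(-8) + (5 + 22))² = (128 + 27)² = 155² = 24025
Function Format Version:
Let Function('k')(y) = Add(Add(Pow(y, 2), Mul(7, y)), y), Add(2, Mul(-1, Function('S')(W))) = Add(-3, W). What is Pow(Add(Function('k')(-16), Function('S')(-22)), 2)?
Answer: 24025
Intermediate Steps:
Function('S')(W) = Add(5, Mul(-1, W)) (Function('S')(W) = Add(2, Mul(-1, Add(-3, W))) = Add(2, Add(3, Mul(-1, W))) = Add(5, Mul(-1, W)))
Function('k')(y) = Add(Pow(y, 2), Mul(8, y))
Pow(Add(Function('k')(-16), Function('S')(-22)), 2) = Pow(Add(Mul(-16, Add(8, -16)), Add(5, Mul(-1, -22))), 2) = Pow(Add(Mul(-16, -8), Add(5, 22)), 2) = Pow(Add(128, 27), 2) = Pow(155, 2) = 24025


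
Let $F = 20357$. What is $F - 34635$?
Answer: $-14278$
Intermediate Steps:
$F - 34635 = 20357 - 34635 = -14278$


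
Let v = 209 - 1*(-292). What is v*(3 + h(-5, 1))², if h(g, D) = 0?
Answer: 4509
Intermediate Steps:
v = 501 (v = 209 + 292 = 501)
v*(3 + h(-5, 1))² = 501*(3 + 0)² = 501*3² = 501*9 = 4509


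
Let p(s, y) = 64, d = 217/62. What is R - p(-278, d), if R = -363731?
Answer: -363795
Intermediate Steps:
d = 7/2 (d = 217*(1/62) = 7/2 ≈ 3.5000)
R - p(-278, d) = -363731 - 1*64 = -363731 - 64 = -363795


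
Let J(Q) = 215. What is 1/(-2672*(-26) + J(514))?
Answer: 1/69687 ≈ 1.4350e-5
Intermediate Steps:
1/(-2672*(-26) + J(514)) = 1/(-2672*(-26) + 215) = 1/(69472 + 215) = 1/69687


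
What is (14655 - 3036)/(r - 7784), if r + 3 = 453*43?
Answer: 11619/11692 ≈ 0.99376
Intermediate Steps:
r = 19476 (r = -3 + 453*43 = -3 + 19479 = 19476)
(14655 - 3036)/(r - 7784) = (14655 - 3036)/(19476 - 7784) = 11619/11692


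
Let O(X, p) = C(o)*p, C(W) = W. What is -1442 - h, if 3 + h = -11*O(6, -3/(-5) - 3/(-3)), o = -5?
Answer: -1527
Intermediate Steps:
O(X, p) = -5*p
h = 85 (h = -3 - (-55)*(-3/(-5) - 3/(-3)) = -3 - (-55)*(-3*(-⅕) - 3*(-⅓)) = -3 - (-55)*(⅗ + 1) = -3 - (-55)*8/5 = -3 - 11*(-8) = -3 + 88 = 85)
-1442 - h = -1442 - 1*85 = -1442 - 85 = -1527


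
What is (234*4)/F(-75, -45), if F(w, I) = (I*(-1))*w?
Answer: -104/375 ≈ -0.27733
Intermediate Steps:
F(w, I) = -I*w (F(w, I) = (-I)*w = -I*w)
(234*4)/F(-75, -45) = (234*4)/((-1*(-45)*(-75))) = 936/(-3375) = 936*(-1/3375) = -104/375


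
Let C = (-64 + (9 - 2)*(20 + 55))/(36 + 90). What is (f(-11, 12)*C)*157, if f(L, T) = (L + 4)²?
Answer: 506639/18 ≈ 28147.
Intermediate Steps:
f(L, T) = (4 + L)²
C = 461/126 (C = (-64 + 7*75)/126 = (-64 + 525)*(1/126) = 461*(1/126) = 461/126 ≈ 3.6587)
(f(-11, 12)*C)*157 = ((4 - 11)²*(461/126))*157 = ((-7)²*(461/126))*157 = (49*(461/126))*157 = (3227/18)*157 = 506639/18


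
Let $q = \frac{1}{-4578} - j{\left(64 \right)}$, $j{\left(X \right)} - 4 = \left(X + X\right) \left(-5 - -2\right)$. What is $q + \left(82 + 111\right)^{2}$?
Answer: $\frac{172265561}{4578} \approx 37629.0$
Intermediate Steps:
$j{\left(X \right)} = 4 - 6 X$ ($j{\left(X \right)} = 4 + \left(X + X\right) \left(-5 - -2\right) = 4 + 2 X \left(-5 + 2\right) = 4 + 2 X \left(-3\right) = 4 - 6 X$)
$q = \frac{1739639}{4578}$ ($q = \frac{1}{-4578} - \left(4 - 384\right) = - \frac{1}{4578} - \left(4 - 384\right) = - \frac{1}{4578} - -380 = - \frac{1}{4578} + 380 = \frac{1739639}{4578} \approx 380.0$)
$q + \left(82 + 111\right)^{2} = \frac{1739639}{4578} + \left(82 + 111\right)^{2} = \frac{1739639}{4578} + 193^{2} = \frac{1739639}{4578} + 37249 = \frac{172265561}{4578}$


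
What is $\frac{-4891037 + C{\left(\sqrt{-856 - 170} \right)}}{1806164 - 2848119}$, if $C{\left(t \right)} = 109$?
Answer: $\frac{4890928}{1041955} \approx 4.694$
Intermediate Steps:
$\frac{-4891037 + C{\left(\sqrt{-856 - 170} \right)}}{1806164 - 2848119} = \frac{-4891037 + 109}{1806164 - 2848119} = - \frac{4890928}{-1041955} = \left(-4890928\right) \left(- \frac{1}{1041955}\right) = \frac{4890928}{1041955}$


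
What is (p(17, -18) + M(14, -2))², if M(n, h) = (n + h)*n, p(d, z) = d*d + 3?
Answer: 211600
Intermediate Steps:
p(d, z) = 3 + d² (p(d, z) = d² + 3 = 3 + d²)
M(n, h) = n*(h + n) (M(n, h) = (h + n)*n = n*(h + n))
(p(17, -18) + M(14, -2))² = ((3 + 17²) + 14*(-2 + 14))² = ((3 + 289) + 14*12)² = (292 + 168)² = 460² = 211600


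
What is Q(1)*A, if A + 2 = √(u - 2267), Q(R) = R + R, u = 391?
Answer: -4 + 4*I*√469 ≈ -4.0 + 86.626*I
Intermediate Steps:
Q(R) = 2*R
A = -2 + 2*I*√469 (A = -2 + √(391 - 2267) = -2 + √(-1876) = -2 + 2*I*√469 ≈ -2.0 + 43.313*I)
Q(1)*A = (2*1)*(-2 + 2*I*√469) = 2*(-2 + 2*I*√469) = -4 + 4*I*√469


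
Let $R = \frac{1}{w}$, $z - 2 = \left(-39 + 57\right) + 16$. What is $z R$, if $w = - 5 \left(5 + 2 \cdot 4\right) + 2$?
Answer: $- \frac{4}{7} \approx -0.57143$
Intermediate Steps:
$w = -63$ ($w = - 5 \left(5 + 8\right) + 2 = \left(-5\right) 13 + 2 = -65 + 2 = -63$)
$z = 36$ ($z = 2 + \left(\left(-39 + 57\right) + 16\right) = 2 + \left(18 + 16\right) = 2 + 34 = 36$)
$R = - \frac{1}{63}$ ($R = \frac{1}{-63} = - \frac{1}{63} \approx -0.015873$)
$z R = 36 \left(- \frac{1}{63}\right) = - \frac{4}{7}$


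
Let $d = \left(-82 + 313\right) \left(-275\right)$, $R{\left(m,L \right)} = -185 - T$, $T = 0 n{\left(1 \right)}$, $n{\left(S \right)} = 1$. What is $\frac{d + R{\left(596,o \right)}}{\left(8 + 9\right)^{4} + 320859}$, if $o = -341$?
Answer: $- \frac{6371}{40438} \approx -0.15755$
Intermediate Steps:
$T = 0$ ($T = 0 \cdot 1 = 0$)
$R{\left(m,L \right)} = -185$ ($R{\left(m,L \right)} = -185 - 0 = -185 + 0 = -185$)
$d = -63525$ ($d = 231 \left(-275\right) = -63525$)
$\frac{d + R{\left(596,o \right)}}{\left(8 + 9\right)^{4} + 320859} = \frac{-63525 - 185}{\left(8 + 9\right)^{4} + 320859} = - \frac{63710}{17^{4} + 320859} = - \frac{63710}{83521 + 320859} = - \frac{63710}{404380} = \left(-63710\right) \frac{1}{404380} = - \frac{6371}{40438}$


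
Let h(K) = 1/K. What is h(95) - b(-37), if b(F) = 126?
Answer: -11969/95 ≈ -125.99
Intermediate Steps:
h(95) - b(-37) = 1/95 - 1*126 = 1/95 - 126 = -11969/95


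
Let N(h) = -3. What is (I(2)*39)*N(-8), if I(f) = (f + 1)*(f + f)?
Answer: -1404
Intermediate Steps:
I(f) = 2*f*(1 + f) (I(f) = (1 + f)*(2*f) = 2*f*(1 + f))
(I(2)*39)*N(-8) = ((2*2*(1 + 2))*39)*(-3) = ((2*2*3)*39)*(-3) = (12*39)*(-3) = 468*(-3) = -1404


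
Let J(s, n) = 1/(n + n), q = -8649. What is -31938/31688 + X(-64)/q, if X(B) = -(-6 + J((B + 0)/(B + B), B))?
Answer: -4422754201/4385112192 ≈ -1.0086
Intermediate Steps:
J(s, n) = 1/(2*n)
X(B) = 6 - 1/(2*B) (X(B) = -(-6 + 1/(2*B)) = 6 - 1/(2*B))
-31938/31688 + X(-64)/q = -31938/31688 + (6 - 1/2/(-64))/(-8649) = -31938*1/31688 + (6 - 1/2*(-1/64))*(-1/8649) = -15969/15844 + (6 + 1/128)*(-1/8649) = -15969/15844 + (769/128)*(-1/8649) = -15969/15844 - 769/1107072 = -4422754201/4385112192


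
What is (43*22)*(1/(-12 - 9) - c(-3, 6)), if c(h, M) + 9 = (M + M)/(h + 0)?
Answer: 257312/21 ≈ 12253.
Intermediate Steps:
c(h, M) = -9 + 2*M/h (c(h, M) = -9 + (M + M)/(h + 0) = -9 + (2*M)/h = -9 + 2*M/h)
(43*22)*(1/(-12 - 9) - c(-3, 6)) = (43*22)*(1/(-12 - 9) - (-9 + 2*6/(-3))) = 946*(1/(-21) - (-9 + 2*6*(-⅓))) = 946*(-1/21 - (-9 - 4)) = 946*(-1/21 - 1*(-13)) = 946*(-1/21 + 13) = 946*(272/21) = 257312/21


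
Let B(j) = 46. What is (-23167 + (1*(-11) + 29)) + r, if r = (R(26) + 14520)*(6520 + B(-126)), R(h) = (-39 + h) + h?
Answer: 95400529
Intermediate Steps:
R(h) = -39 + 2*h
r = 95423678 (r = ((-39 + 2*26) + 14520)*(6520 + 46) = ((-39 + 52) + 14520)*6566 = (13 + 14520)*6566 = 14533*6566 = 95423678)
(-23167 + (1*(-11) + 29)) + r = (-23167 + (1*(-11) + 29)) + 95423678 = (-23167 + (-11 + 29)) + 95423678 = (-23167 + 18) + 95423678 = -23149 + 95423678 = 95400529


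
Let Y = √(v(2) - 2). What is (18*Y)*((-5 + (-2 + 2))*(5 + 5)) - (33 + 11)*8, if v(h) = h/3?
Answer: -352 - 600*I*√3 ≈ -352.0 - 1039.2*I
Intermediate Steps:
v(h) = h/3 (v(h) = h*(⅓) = h/3)
Y = 2*I*√3/3 (Y = √((⅓)*2 - 2) = √(⅔ - 2) = √(-4/3) = 2*I*√3/3 ≈ 1.1547*I)
(18*Y)*((-5 + (-2 + 2))*(5 + 5)) - (33 + 11)*8 = (18*(2*I*√3/3))*((-5 + (-2 + 2))*(5 + 5)) - (33 + 11)*8 = (12*I*√3)*((-5 + 0)*10) - 44*8 = (12*I*√3)*(-5*10) - 1*352 = (12*I*√3)*(-50) - 352 = -600*I*√3 - 352 = -352 - 600*I*√3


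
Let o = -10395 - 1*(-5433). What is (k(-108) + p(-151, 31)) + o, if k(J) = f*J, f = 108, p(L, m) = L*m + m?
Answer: -21276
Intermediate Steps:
p(L, m) = m + L*m
o = -4962 (o = -10395 + 5433 = -4962)
k(J) = 108*J
(k(-108) + p(-151, 31)) + o = (108*(-108) + 31*(1 - 151)) - 4962 = (-11664 + 31*(-150)) - 4962 = (-11664 - 4650) - 4962 = -16314 - 4962 = -21276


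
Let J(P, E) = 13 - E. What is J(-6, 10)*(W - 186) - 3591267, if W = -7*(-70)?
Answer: -3590355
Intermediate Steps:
W = 490
J(-6, 10)*(W - 186) - 3591267 = (13 - 1*10)*(490 - 186) - 3591267 = (13 - 10)*304 - 3591267 = 3*304 - 3591267 = 912 - 3591267 = -3590355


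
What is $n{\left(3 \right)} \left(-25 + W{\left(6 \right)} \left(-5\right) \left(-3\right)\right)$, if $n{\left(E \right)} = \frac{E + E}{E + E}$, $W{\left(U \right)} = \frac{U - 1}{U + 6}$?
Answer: $- \frac{75}{4} \approx -18.75$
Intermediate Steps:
$W{\left(U \right)} = \frac{-1 + U}{6 + U}$
$n{\left(E \right)} = 1$ ($n{\left(E \right)} = \frac{2 E}{2 E} = 2 E \frac{1}{2 E} = 1$)
$n{\left(3 \right)} \left(-25 + W{\left(6 \right)} \left(-5\right) \left(-3\right)\right) = 1 \left(-25 + \frac{-1 + 6}{6 + 6} \left(-5\right) \left(-3\right)\right) = 1 \left(-25 + \frac{1}{12} \cdot 5 \left(-5\right) \left(-3\right)\right) = 1 \left(-25 + \frac{5}{12} \left(-5\right) \left(-3\right)\right) = 1 \left(-25 - - \frac{25}{4}\right) = 1 \left(-25 + \frac{25}{4}\right) = 1 \left(- \frac{75}{4}\right) = - \frac{75}{4}$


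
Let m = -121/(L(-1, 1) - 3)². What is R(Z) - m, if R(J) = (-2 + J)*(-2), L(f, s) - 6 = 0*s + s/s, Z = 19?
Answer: -423/16 ≈ -26.438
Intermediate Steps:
L(f, s) = 7 (L(f, s) = 6 + (0*s + s/s) = 6 + (0 + 1) = 6 + 1 = 7)
R(J) = 4 - 2*J
m = -121/16 (m = -121/(7 - 3)² = -121/(4²) = -121/16 ≈ -7.5625)
R(Z) - m = (4 - 2*19) - 1*(-121/16) = (4 - 38) + 121/16 = -34 + 121/16 = -423/16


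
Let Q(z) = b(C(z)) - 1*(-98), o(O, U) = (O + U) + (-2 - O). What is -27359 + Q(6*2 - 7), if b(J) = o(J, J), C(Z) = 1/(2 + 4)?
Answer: -163577/6 ≈ -27263.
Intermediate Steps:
C(Z) = 1/6
o(O, U) = -2 + U
b(J) = -2 + J
Q(z) = 577/6 (Q(z) = (-2 + 1/6) - 1*(-98) = -11/6 + 98 = 577/6)
-27359 + Q(6*2 - 7) = -27359 + 577/6 = -163577/6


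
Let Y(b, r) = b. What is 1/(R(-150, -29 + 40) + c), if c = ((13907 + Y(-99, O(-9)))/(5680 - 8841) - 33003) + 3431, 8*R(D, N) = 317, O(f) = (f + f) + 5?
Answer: -25288/746925163 ≈ -3.3856e-5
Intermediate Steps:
O(f) = 5 + 2*f (O(f) = 2*f + 5 = 5 + 2*f)
R(D, N) = 317/8 (R(D, N) = (⅛)*317 = 317/8)
c = -93490900/3161 (c = ((13907 - 99)/(5680 - 8841) - 33003) + 3431 = (13808/(-3161) - 33003) + 3431 = (13808*(-1/3161) - 33003) + 3431 = (-13808/3161 - 33003) + 3431 = -104336291/3161 + 3431 = -93490900/3161 ≈ -29576.)
1/(R(-150, -29 + 40) + c) = 1/(317/8 - 93490900/3161) = 1/(-746925163/25288) = -25288/746925163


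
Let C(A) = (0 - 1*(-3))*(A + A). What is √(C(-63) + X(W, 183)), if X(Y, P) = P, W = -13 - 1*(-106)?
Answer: I*√195 ≈ 13.964*I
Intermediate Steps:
W = 93 (W = -13 + 106 = 93)
C(A) = 6*A (C(A) = (0 + 3)*(2*A) = 3*(2*A) = 6*A)
√(C(-63) + X(W, 183)) = √(6*(-63) + 183) = √(-378 + 183) = √(-195) = I*√195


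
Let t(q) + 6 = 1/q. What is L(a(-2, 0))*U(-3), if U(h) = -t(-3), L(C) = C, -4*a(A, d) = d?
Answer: 0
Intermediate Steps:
a(A, d) = -d/4
t(q) = -6 + 1/q
U(h) = 19/3 (U(h) = -(-6 + 1/(-3)) = -(-6 - ⅓) = -1*(-19/3) = 19/3)
L(a(-2, 0))*U(-3) = -¼*0*(19/3) = 0*(19/3) = 0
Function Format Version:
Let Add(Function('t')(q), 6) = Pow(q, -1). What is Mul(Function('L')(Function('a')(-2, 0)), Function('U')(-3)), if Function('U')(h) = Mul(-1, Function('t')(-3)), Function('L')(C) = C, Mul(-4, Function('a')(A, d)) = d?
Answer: 0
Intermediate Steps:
Function('a')(A, d) = Mul(Rational(-1, 4), d)
Function('t')(q) = Add(-6, Pow(q, -1))
Function('U')(h) = Rational(19, 3) (Function('U')(h) = Mul(-1, Add(-6, Pow(-3, -1))) = Mul(-1, Add(-6, Rational(-1, 3))) = Mul(-1, Rational(-19, 3)) = Rational(19, 3))
Mul(Function('L')(Function('a')(-2, 0)), Function('U')(-3)) = Mul(Mul(Rational(-1, 4), 0), Rational(19, 3)) = Mul(0, Rational(19, 3)) = 0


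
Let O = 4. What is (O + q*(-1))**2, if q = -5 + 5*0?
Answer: 81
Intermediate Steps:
q = -5 (q = -5 + 0 = -5)
(O + q*(-1))**2 = (4 - 5*(-1))**2 = (4 + 5)**2 = 9**2 = 81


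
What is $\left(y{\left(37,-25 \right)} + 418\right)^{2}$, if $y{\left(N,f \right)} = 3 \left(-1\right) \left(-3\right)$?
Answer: $182329$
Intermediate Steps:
$y{\left(N,f \right)} = 9$ ($y{\left(N,f \right)} = \left(-3\right) \left(-3\right) = 9$)
$\left(y{\left(37,-25 \right)} + 418\right)^{2} = \left(9 + 418\right)^{2} = 427^{2} = 182329$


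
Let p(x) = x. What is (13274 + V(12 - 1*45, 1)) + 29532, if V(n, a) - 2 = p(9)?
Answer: 42817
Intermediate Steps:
V(n, a) = 11 (V(n, a) = 2 + 9 = 11)
(13274 + V(12 - 1*45, 1)) + 29532 = (13274 + 11) + 29532 = 13285 + 29532 = 42817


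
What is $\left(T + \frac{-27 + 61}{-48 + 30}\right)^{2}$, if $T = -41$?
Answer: $\frac{148996}{81} \approx 1839.5$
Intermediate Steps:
$\left(T + \frac{-27 + 61}{-48 + 30}\right)^{2} = \left(-41 + \frac{-27 + 61}{-48 + 30}\right)^{2} = \left(-41 + \frac{34}{-18}\right)^{2} = \left(-41 + 34 \left(- \frac{1}{18}\right)\right)^{2} = \left(-41 - \frac{17}{9}\right)^{2} = \left(- \frac{386}{9}\right)^{2} = \frac{148996}{81}$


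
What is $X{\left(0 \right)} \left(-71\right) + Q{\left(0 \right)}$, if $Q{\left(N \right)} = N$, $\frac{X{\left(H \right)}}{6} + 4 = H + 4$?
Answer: $0$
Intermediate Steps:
$X{\left(H \right)} = 6 H$ ($X{\left(H \right)} = -24 + 6 \left(H + 4\right) = -24 + 6 \left(4 + H\right) = -24 + \left(24 + 6 H\right) = 6 H$)
$X{\left(0 \right)} \left(-71\right) + Q{\left(0 \right)} = 6 \cdot 0 \left(-71\right) + 0 = 0 \left(-71\right) + 0 = 0 + 0 = 0$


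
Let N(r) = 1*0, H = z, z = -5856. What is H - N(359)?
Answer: -5856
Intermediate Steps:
H = -5856
N(r) = 0
H - N(359) = -5856 - 1*0 = -5856 + 0 = -5856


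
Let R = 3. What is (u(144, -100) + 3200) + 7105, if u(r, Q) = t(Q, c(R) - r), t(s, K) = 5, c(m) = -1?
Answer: 10310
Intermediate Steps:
u(r, Q) = 5
(u(144, -100) + 3200) + 7105 = (5 + 3200) + 7105 = 3205 + 7105 = 10310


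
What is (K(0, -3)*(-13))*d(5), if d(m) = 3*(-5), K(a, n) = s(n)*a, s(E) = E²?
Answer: 0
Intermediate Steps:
K(a, n) = a*n² (K(a, n) = n²*a = a*n²)
d(m) = -15
(K(0, -3)*(-13))*d(5) = ((0*(-3)²)*(-13))*(-15) = ((0*9)*(-13))*(-15) = (0*(-13))*(-15) = 0*(-15) = 0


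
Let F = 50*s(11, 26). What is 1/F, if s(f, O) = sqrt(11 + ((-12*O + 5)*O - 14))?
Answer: -I*sqrt(7985)/399250 ≈ -0.00022382*I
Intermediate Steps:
s(f, O) = sqrt(-3 + O*(5 - 12*O)) (s(f, O) = sqrt(11 + ((5 - 12*O)*O - 14)) = sqrt(11 + (O*(5 - 12*O) - 14)) = sqrt(11 + (-14 + O*(5 - 12*O))) = sqrt(-3 + O*(5 - 12*O)))
F = 50*I*sqrt(7985) (F = 50*sqrt(-3 - 12*26**2 + 5*26) = 50*sqrt(-3 - 12*676 + 130) = 50*sqrt(-3 - 8112 + 130) = 50*sqrt(-7985) = 50*(I*sqrt(7985)) = 50*I*sqrt(7985) ≈ 4467.9*I)
1/F = 1/(50*I*sqrt(7985)) = -I*sqrt(7985)/399250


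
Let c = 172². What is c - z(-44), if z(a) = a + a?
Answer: 29672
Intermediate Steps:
z(a) = 2*a
c = 29584
c - z(-44) = 29584 - 2*(-44) = 29584 - 1*(-88) = 29584 + 88 = 29672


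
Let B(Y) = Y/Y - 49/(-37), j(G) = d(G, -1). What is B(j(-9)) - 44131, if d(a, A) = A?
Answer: -1632761/37 ≈ -44129.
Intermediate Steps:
j(G) = -1
B(Y) = 86/37 (B(Y) = 1 - 49*(-1/37) = 1 + 49/37 = 86/37)
B(j(-9)) - 44131 = 86/37 - 44131 = -1632761/37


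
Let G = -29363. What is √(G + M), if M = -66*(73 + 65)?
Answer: I*√38471 ≈ 196.14*I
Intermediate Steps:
M = -9108 (M = -66*138 = -9108)
√(G + M) = √(-29363 - 9108) = √(-38471) = I*√38471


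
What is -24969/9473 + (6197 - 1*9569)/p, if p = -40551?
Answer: -326858321/128046541 ≈ -2.5527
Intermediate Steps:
-24969/9473 + (6197 - 1*9569)/p = -24969/9473 + (6197 - 1*9569)/(-40551) = -24969*1/9473 + (6197 - 9569)*(-1/40551) = -24969/9473 - 3372*(-1/40551) = -24969/9473 + 1124/13517 = -326858321/128046541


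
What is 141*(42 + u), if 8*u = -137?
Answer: 28059/8 ≈ 3507.4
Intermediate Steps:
u = -137/8 (u = (⅛)*(-137) = -137/8 ≈ -17.125)
141*(42 + u) = 141*(42 - 137/8) = 141*(199/8) = 28059/8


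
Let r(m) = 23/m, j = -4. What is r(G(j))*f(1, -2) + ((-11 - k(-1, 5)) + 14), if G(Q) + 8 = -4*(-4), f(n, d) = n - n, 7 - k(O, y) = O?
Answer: -5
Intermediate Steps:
k(O, y) = 7 - O
f(n, d) = 0
G(Q) = 8 (G(Q) = -8 - 4*(-4) = -8 + 16 = 8)
r(G(j))*f(1, -2) + ((-11 - k(-1, 5)) + 14) = (23/8)*0 + ((-11 - (7 - 1*(-1))) + 14) = (23*(⅛))*0 + ((-11 - (7 + 1)) + 14) = (23/8)*0 + ((-11 - 1*8) + 14) = 0 + ((-11 - 8) + 14) = 0 + (-19 + 14) = 0 - 5 = -5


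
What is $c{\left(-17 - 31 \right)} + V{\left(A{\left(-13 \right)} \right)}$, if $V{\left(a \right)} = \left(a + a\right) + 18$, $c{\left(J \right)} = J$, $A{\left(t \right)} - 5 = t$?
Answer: $-46$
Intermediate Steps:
$A{\left(t \right)} = 5 + t$
$V{\left(a \right)} = 18 + 2 a$ ($V{\left(a \right)} = 2 a + 18 = 18 + 2 a$)
$c{\left(-17 - 31 \right)} + V{\left(A{\left(-13 \right)} \right)} = \left(-17 - 31\right) + \left(18 + 2 \left(5 - 13\right)\right) = \left(-17 - 31\right) + \left(18 + 2 \left(-8\right)\right) = -48 + \left(18 - 16\right) = -48 + 2 = -46$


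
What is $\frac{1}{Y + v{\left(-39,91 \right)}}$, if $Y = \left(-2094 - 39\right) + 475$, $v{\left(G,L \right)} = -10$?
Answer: $- \frac{1}{1668} \approx -0.00059952$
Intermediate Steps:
$Y = -1658$ ($Y = \left(-2094 - 39\right) + 475 = -2133 + 475 = -1658$)
$\frac{1}{Y + v{\left(-39,91 \right)}} = \frac{1}{-1658 - 10} = \frac{1}{-1668} = - \frac{1}{1668}$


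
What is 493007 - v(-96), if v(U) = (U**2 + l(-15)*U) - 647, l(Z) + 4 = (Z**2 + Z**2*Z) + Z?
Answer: 180214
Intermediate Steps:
l(Z) = -4 + Z + Z**2 + Z**3 (l(Z) = -4 + ((Z**2 + Z**2*Z) + Z) = -4 + ((Z**2 + Z**3) + Z) = -4 + (Z + Z**2 + Z**3) = -4 + Z + Z**2 + Z**3)
v(U) = -647 + U**2 - 3169*U (v(U) = (U**2 + (-4 - 15 + (-15)**2 + (-15)**3)*U) - 647 = (U**2 + (-4 - 15 + 225 - 3375)*U) - 647 = (U**2 - 3169*U) - 647 = -647 + U**2 - 3169*U)
493007 - v(-96) = 493007 - (-647 + (-96)**2 - 3169*(-96)) = 493007 - (-647 + 9216 + 304224) = 493007 - 1*312793 = 493007 - 312793 = 180214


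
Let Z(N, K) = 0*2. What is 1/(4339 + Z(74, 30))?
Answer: 1/4339 ≈ 0.00023047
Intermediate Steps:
Z(N, K) = 0
1/(4339 + Z(74, 30)) = 1/(4339 + 0) = 1/4339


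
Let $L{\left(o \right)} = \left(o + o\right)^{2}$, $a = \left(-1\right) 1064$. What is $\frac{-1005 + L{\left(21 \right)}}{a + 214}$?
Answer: $- \frac{759}{850} \approx -0.89294$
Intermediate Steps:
$a = -1064$
$L{\left(o \right)} = 4 o^{2}$ ($L{\left(o \right)} = \left(2 o\right)^{2} = 4 o^{2}$)
$\frac{-1005 + L{\left(21 \right)}}{a + 214} = \frac{-1005 + 4 \cdot 21^{2}}{-1064 + 214} = \frac{-1005 + 4 \cdot 441}{-850} = \left(-1005 + 1764\right) \left(- \frac{1}{850}\right) = 759 \left(- \frac{1}{850}\right) = - \frac{759}{850}$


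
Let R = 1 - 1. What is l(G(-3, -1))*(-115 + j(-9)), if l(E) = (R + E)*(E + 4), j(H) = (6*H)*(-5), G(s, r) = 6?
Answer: 9300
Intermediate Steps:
j(H) = -30*H
R = 0
l(E) = E*(4 + E) (l(E) = (0 + E)*(E + 4) = E*(4 + E))
l(G(-3, -1))*(-115 + j(-9)) = (6*(4 + 6))*(-115 - 30*(-9)) = (6*10)*(-115 + 270) = 60*155 = 9300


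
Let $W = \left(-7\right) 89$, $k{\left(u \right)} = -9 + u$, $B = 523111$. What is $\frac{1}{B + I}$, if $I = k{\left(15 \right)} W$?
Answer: $\frac{1}{519373} \approx 1.9254 \cdot 10^{-6}$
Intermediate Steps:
$W = -623$
$I = -3738$ ($I = \left(-9 + 15\right) \left(-623\right) = 6 \left(-623\right) = -3738$)
$\frac{1}{B + I} = \frac{1}{523111 - 3738} = \frac{1}{519373}$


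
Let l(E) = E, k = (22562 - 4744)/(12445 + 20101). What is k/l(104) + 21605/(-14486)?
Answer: -18217536693/12257995256 ≈ -1.4862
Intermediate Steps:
k = 8909/16273 (k = 17818/32546 = 17818*(1/32546) = 8909/16273 ≈ 0.54747)
k/l(104) + 21605/(-14486) = (8909/16273)/104 + 21605/(-14486) = (8909/16273)*(1/104) + 21605*(-1/14486) = 8909/1692392 - 21605/14486 = -18217536693/12257995256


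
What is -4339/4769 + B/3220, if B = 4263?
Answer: 908381/2193740 ≈ 0.41408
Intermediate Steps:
-4339/4769 + B/3220 = -4339/4769 + 4263/3220 = -4339*1/4769 + 4263*(1/3220) = -4339/4769 + 609/460 = 908381/2193740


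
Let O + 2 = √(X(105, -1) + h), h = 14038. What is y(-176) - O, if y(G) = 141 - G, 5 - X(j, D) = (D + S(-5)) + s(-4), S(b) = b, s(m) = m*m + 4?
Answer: 319 - √14029 ≈ 200.56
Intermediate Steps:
s(m) = 4 + m² (s(m) = m² + 4 = 4 + m²)
X(j, D) = -10 - D (X(j, D) = 5 - ((D - 5) + (4 + (-4)²)) = 5 - ((-5 + D) + (4 + 16)) = 5 - ((-5 + D) + 20) = 5 - (15 + D) = 5 + (-15 - D) = -10 - D)
O = -2 + √14029 (O = -2 + √((-10 - 1*(-1)) + 14038) = -2 + √((-10 + 1) + 14038) = -2 + √(-9 + 14038) = -2 + √14029 ≈ 116.44)
y(-176) - O = (141 - 1*(-176)) - (-2 + √14029) = (141 + 176) + (2 - √14029) = 317 + (2 - √14029) = 319 - √14029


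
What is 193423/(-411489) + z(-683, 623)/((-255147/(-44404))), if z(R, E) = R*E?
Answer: -2591615545731395/34996727961 ≈ -74053.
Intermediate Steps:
z(R, E) = E*R
193423/(-411489) + z(-683, 623)/((-255147/(-44404))) = 193423/(-411489) + (623*(-683))/((-255147/(-44404))) = 193423*(-1/411489) - 425509/((-255147*(-1/44404))) = -193423/411489 - 425509/255147/44404 = -193423/411489 - 425509*44404/255147 = -193423/411489 - 18894301636/255147 = -2591615545731395/34996727961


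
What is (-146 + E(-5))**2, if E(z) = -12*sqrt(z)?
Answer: 20596 + 3504*I*sqrt(5) ≈ 20596.0 + 7835.2*I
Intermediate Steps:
(-146 + E(-5))**2 = (-146 - 12*I*sqrt(5))**2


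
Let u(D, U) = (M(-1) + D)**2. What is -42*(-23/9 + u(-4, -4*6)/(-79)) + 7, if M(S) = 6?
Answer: 27601/237 ≈ 116.46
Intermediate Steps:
u(D, U) = (6 + D)**2
-42*(-23/9 + u(-4, -4*6)/(-79)) + 7 = -42*(-23/9 + (6 - 4)**2/(-79)) + 7 = -42*(-23*1/9 + 2**2*(-1/79)) + 7 = -42*(-23/9 + 4*(-1/79)) + 7 = -42*(-23/9 - 4/79) + 7 = -42*(-1853/711) + 7 = 25942/237 + 7 = 27601/237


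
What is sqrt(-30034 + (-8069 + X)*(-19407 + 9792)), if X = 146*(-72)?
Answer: sqrt(178626281) ≈ 13365.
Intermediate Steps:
X = -10512
sqrt(-30034 + (-8069 + X)*(-19407 + 9792)) = sqrt(-30034 + (-8069 - 10512)*(-19407 + 9792)) = sqrt(-30034 - 18581*(-9615)) = sqrt(-30034 + 178656315) = sqrt(178626281)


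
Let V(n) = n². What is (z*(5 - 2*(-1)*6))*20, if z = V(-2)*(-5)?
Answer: -6800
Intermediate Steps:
z = -20 (z = (-2)²*(-5) = 4*(-5) = -20)
(z*(5 - 2*(-1)*6))*20 = -20*(5 - 2*(-1)*6)*20 = -20*(5 + 2*6)*20 = -20*(5 + 12)*20 = -20*17*20 = -340*20 = -6800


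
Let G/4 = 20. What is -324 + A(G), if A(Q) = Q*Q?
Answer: 6076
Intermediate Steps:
G = 80 (G = 4*20 = 80)
A(Q) = Q**2
-324 + A(G) = -324 + 80**2 = -324 + 6400 = 6076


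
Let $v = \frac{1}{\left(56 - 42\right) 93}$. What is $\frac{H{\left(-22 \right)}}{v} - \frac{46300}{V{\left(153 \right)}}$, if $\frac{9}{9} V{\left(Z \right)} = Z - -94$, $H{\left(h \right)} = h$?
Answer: $- \frac{7121368}{247} \approx -28831.0$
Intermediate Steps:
$V{\left(Z \right)} = 94 + Z$ ($V{\left(Z \right)} = Z - -94 = Z + 94 = 94 + Z$)
$v = \frac{1}{1302}$ ($v = \frac{1}{14 \cdot 93} = \frac{1}{1302} \approx 0.00076805$)
$\frac{H{\left(-22 \right)}}{v} - \frac{46300}{V{\left(153 \right)}} = - 22 \frac{1}{\frac{1}{1302}} - \frac{46300}{94 + 153} = \left(-22\right) 1302 - \frac{46300}{247} = -28644 - \frac{46300}{247} = - \frac{7121368}{247}$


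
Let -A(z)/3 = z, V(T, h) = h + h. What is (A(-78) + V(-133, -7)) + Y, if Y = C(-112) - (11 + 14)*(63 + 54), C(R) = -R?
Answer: -2593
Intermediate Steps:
V(T, h) = 2*h
A(z) = -3*z
Y = -2813 (Y = -1*(-112) - (11 + 14)*(63 + 54) = 112 - 25*117 = 112 - 1*2925 = 112 - 2925 = -2813)
(A(-78) + V(-133, -7)) + Y = (-3*(-78) + 2*(-7)) - 2813 = (234 - 14) - 2813 = 220 - 2813 = -2593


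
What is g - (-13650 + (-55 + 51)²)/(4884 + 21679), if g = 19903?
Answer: 528697023/26563 ≈ 19904.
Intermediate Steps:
g - (-13650 + (-55 + 51)²)/(4884 + 21679) = 19903 - (-13650 + (-55 + 51)²)/(4884 + 21679) = 19903 - (-13650 + (-4)²)/26563 = 19903 - (-13650 + 16)/26563 = 19903 - (-13634)/26563 = 19903 - 1*(-13634/26563) = 19903 + 13634/26563 = 528697023/26563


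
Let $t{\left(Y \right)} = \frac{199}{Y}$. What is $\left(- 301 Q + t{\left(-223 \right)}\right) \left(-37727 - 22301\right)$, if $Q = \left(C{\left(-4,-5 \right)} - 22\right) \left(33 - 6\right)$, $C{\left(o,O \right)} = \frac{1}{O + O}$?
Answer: $- \frac{12021235823314}{1115} \approx -1.0781 \cdot 10^{10}$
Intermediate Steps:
$C{\left(o,O \right)} = \frac{1}{2 O}$
$Q = - \frac{5967}{10}$ ($Q = \left(\frac{1}{2 \left(-5\right)} - 22\right) \left(33 - 6\right) = \left(\frac{1}{2} \left(- \frac{1}{5}\right) - 22\right) 27 = \left(- \frac{1}{10} - 22\right) 27 = \left(- \frac{221}{10}\right) 27 = - \frac{5967}{10} \approx -596.7$)
$\left(- 301 Q + t{\left(-223 \right)}\right) \left(-37727 - 22301\right) = \left(\left(-301\right) \left(- \frac{5967}{10}\right) + \frac{199}{-223}\right) \left(-37727 - 22301\right) = \left(\frac{1796067}{10} + 199 \left(- \frac{1}{223}\right)\right) \left(-37727 - 22301\right) = \left(\frac{1796067}{10} - \frac{199}{223}\right) \left(-37727 - 22301\right) = \frac{400520951}{2230} \left(-60028\right) = - \frac{12021235823314}{1115}$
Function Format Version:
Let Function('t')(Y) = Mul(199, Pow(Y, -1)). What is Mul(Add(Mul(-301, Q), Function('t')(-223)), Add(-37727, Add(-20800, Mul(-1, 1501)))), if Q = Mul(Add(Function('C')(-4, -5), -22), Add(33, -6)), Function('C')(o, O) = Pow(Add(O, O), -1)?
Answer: Rational(-12021235823314, 1115) ≈ -1.0781e+10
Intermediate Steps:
Function('C')(o, O) = Mul(Rational(1, 2), Pow(O, -1)) (Function('C')(o, O) = Pow(Mul(2, O), -1) = Mul(Rational(1, 2), Pow(O, -1)))
Q = Rational(-5967, 10) (Q = Mul(Add(Mul(Rational(1, 2), Pow(-5, -1)), -22), Add(33, -6)) = Mul(Add(Mul(Rational(1, 2), Rational(-1, 5)), -22), 27) = Mul(Add(Rational(-1, 10), -22), 27) = Mul(Rational(-221, 10), 27) = Rational(-5967, 10) ≈ -596.70)
Mul(Add(Mul(-301, Q), Function('t')(-223)), Add(-37727, Add(-20800, Mul(-1, 1501)))) = Mul(Add(Mul(-301, Rational(-5967, 10)), Mul(199, Pow(-223, -1))), Add(-37727, Add(-20800, Mul(-1, 1501)))) = Mul(Add(Rational(1796067, 10), Mul(199, Rational(-1, 223))), Add(-37727, Add(-20800, -1501))) = Mul(Add(Rational(1796067, 10), Rational(-199, 223)), Add(-37727, -22301)) = Mul(Rational(400520951, 2230), -60028) = Rational(-12021235823314, 1115)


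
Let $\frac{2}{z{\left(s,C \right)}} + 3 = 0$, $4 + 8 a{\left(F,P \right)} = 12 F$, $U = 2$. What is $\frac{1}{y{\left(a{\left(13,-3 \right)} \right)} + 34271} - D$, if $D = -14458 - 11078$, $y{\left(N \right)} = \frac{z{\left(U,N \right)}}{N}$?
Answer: $\frac{49883171577}{1953445} \approx 25536.0$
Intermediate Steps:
$a{\left(F,P \right)} = - \frac{1}{2} + \frac{3 F}{2}$ ($a{\left(F,P \right)} = - \frac{1}{2} + \frac{12 F}{8} = - \frac{1}{2} + \frac{3 F}{2}$)
$z{\left(s,C \right)} = - \frac{2}{3}$ ($z{\left(s,C \right)} = \frac{2}{-3 + 0} = \frac{2}{-3} = 2 \left(- \frac{1}{3}\right) = - \frac{2}{3}$)
$y{\left(N \right)} = - \frac{2}{3 N}$
$D = -25536$
$\frac{1}{y{\left(a{\left(13,-3 \right)} \right)} + 34271} - D = \frac{1}{- \frac{2}{3 \left(- \frac{1}{2} + \frac{3}{2} \cdot 13\right)} + 34271} - -25536 = \frac{1}{- \frac{2}{3 \left(- \frac{1}{2} + \frac{39}{2}\right)} + 34271} + 25536 = \frac{1}{- \frac{2}{3 \cdot 19} + 34271} + 25536 = \frac{1}{\left(- \frac{2}{3}\right) \frac{1}{19} + 34271} + 25536 = \frac{1}{- \frac{2}{57} + 34271} + 25536 = \frac{1}{\frac{1953445}{57}} + 25536 = \frac{57}{1953445} + 25536 = \frac{49883171577}{1953445}$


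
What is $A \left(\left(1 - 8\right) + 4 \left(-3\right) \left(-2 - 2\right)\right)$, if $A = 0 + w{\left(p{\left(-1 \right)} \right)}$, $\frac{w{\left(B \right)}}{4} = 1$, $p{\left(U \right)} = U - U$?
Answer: $164$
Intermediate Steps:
$p{\left(U \right)} = 0$
$w{\left(B \right)} = 4$ ($w{\left(B \right)} = 4 \cdot 1 = 4$)
$A = 4$ ($A = 0 + 4 = 4$)
$A \left(\left(1 - 8\right) + 4 \left(-3\right) \left(-2 - 2\right)\right) = 4 \left(\left(1 - 8\right) + 4 \left(-3\right) \left(-2 - 2\right)\right) = 4 \left(\left(1 - 8\right) - -48\right) = 4 \left(-7 + 48\right) = 4 \cdot 41 = 164$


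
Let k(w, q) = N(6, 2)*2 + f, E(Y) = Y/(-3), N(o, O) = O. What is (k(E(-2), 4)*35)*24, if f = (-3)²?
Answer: 10920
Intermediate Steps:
f = 9
E(Y) = -Y/3 (E(Y) = Y*(-⅓) = -Y/3)
k(w, q) = 13 (k(w, q) = 2*2 + 9 = 4 + 9 = 13)
(k(E(-2), 4)*35)*24 = (13*35)*24 = 455*24 = 10920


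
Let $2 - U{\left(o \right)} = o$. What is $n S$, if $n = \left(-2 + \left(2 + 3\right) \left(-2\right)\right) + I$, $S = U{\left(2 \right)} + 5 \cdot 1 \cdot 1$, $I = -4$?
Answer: $-80$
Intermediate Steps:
$U{\left(o \right)} = 2 - o$
$S = 5$ ($S = \left(2 - 2\right) + 5 \cdot 1 \cdot 1 = \left(2 - 2\right) + 5 \cdot 1 = 0 + 5 = 5$)
$n = -16$ ($n = \left(-2 + \left(2 + 3\right) \left(-2\right)\right) - 4 = \left(-2 + 5 \left(-2\right)\right) - 4 = \left(-2 - 10\right) - 4 = -12 - 4 = -16$)
$n S = \left(-16\right) 5 = -80$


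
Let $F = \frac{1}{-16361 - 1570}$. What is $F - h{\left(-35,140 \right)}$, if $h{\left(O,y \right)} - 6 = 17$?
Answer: $- \frac{412414}{17931} \approx -23.0$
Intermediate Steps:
$F = - \frac{1}{17931}$ ($F = \frac{1}{-17931} = - \frac{1}{17931} \approx -5.5769 \cdot 10^{-5}$)
$h{\left(O,y \right)} = 23$ ($h{\left(O,y \right)} = 6 + 17 = 23$)
$F - h{\left(-35,140 \right)} = - \frac{1}{17931} - 23 = - \frac{412414}{17931}$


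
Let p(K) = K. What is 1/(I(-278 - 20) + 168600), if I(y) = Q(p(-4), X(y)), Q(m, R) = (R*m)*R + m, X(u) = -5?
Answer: 1/168496 ≈ 5.9349e-6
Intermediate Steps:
Q(m, R) = m + m*R² (Q(m, R) = m*R² + m = m + m*R²)
I(y) = -104 (I(y) = -4*(1 + (-5)²) = -4*(1 + 25) = -4*26 = -104)
1/(I(-278 - 20) + 168600) = 1/(-104 + 168600) = 1/168496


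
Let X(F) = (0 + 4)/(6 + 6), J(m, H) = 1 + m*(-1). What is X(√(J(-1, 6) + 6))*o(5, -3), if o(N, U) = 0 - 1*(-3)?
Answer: 1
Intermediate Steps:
o(N, U) = 3 (o(N, U) = 0 + 3 = 3)
J(m, H) = 1 - m
X(F) = ⅓ (X(F) = 4/12 = 4*(1/12) = ⅓)
X(√(J(-1, 6) + 6))*o(5, -3) = (⅓)*3 = 1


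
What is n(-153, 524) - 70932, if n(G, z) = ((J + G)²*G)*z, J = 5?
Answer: -1756158420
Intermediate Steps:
n(G, z) = G*z*(5 + G)² (n(G, z) = ((5 + G)²*G)*z = (G*(5 + G)²)*z = G*z*(5 + G)²)
n(-153, 524) - 70932 = -153*524*(5 - 153)² - 70932 = -153*524*(-148)² - 70932 = -153*524*21904 - 70932 = -1756087488 - 70932 = -1756158420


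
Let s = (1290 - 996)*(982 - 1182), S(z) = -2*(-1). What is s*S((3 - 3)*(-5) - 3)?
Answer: -117600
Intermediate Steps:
S(z) = 2
s = -58800 (s = 294*(-200) = -58800)
s*S((3 - 3)*(-5) - 3) = -58800*2 = -117600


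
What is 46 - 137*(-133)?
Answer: 18267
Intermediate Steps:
46 - 137*(-133) = 46 + 18221 = 18267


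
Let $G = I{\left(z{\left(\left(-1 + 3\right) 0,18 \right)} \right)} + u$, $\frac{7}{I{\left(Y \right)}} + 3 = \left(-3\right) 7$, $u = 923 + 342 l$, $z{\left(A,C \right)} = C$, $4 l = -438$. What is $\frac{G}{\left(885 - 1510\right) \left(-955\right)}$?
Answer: $- \frac{876631}{14325000} \approx -0.061196$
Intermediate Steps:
$l = - \frac{219}{2}$ ($l = \frac{1}{4} \left(-438\right) = - \frac{219}{2} \approx -109.5$)
$u = -36526$ ($u = 923 + 342 \left(- \frac{219}{2}\right) = 923 - 37449 = -36526$)
$I{\left(Y \right)} = - \frac{7}{24}$ ($I{\left(Y \right)} = \frac{7}{-3 - 21} = \frac{7}{-24} = 7 \left(- \frac{1}{24}\right) = - \frac{7}{24}$)
$G = - \frac{876631}{24}$ ($G = - \frac{7}{24} - 36526 = - \frac{876631}{24} \approx -36526.0$)
$\frac{G}{\left(885 - 1510\right) \left(-955\right)} = - \frac{876631}{24 \left(885 - 1510\right) \left(-955\right)} = - \frac{876631}{24 \left(\left(-625\right) \left(-955\right)\right)} = - \frac{876631}{24 \cdot 596875} = \left(- \frac{876631}{24}\right) \frac{1}{596875} = - \frac{876631}{14325000}$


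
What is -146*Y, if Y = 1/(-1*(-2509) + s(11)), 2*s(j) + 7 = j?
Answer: -146/2511 ≈ -0.058144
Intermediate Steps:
s(j) = -7/2 + j/2
Y = 1/2511 (Y = 1/(-1*(-2509) + (-7/2 + (½)*11)) = 1/(2509 + (-7/2 + 11/2)) = 1/(2509 + 2) = 1/2511 ≈ 0.00039825)
-146*Y = -146*1/2511 = -146/2511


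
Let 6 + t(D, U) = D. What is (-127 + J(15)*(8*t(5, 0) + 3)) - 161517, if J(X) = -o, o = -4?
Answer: -161664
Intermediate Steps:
t(D, U) = -6 + D
J(X) = 4 (J(X) = -1*(-4) = 4)
(-127 + J(15)*(8*t(5, 0) + 3)) - 161517 = (-127 + 4*(8*(-6 + 5) + 3)) - 161517 = (-127 + 4*(8*(-1) + 3)) - 161517 = (-127 + 4*(-8 + 3)) - 161517 = (-127 + 4*(-5)) - 161517 = (-127 - 20) - 161517 = -147 - 161517 = -161664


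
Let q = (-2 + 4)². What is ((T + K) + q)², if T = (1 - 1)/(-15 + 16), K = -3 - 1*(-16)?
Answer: 289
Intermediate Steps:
K = 13 (K = -3 + 16 = 13)
q = 4 (q = 2² = 4)
T = 0 (T = 0/1 = 0*1 = 0)
((T + K) + q)² = ((0 + 13) + 4)² = (13 + 4)² = 17² = 289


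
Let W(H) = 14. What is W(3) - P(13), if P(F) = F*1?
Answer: 1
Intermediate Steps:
P(F) = F
W(3) - P(13) = 14 - 1*13 = 14 - 13 = 1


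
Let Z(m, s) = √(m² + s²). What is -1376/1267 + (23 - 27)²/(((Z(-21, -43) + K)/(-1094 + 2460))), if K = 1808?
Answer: 22785760096/2069374629 - 10928*√2290/1633287 ≈ 10.691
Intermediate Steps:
-1376/1267 + (23 - 27)²/(((Z(-21, -43) + K)/(-1094 + 2460))) = -1376/1267 + (23 - 27)²/(((√((-21)² + (-43)²) + 1808)/(-1094 + 2460))) = -1376*1/1267 + (-4)²/(((√(441 + 1849) + 1808)/1366)) = -1376/1267 + 16/(((√2290 + 1808)*(1/1366))) = -1376/1267 + 16/(((1808 + √2290)*(1/1366))) = -1376/1267 + 16/(904/683 + √2290/1366)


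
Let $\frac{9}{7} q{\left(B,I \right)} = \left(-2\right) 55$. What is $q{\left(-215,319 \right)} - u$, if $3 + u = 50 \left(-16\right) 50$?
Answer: $\frac{359257}{9} \approx 39917.0$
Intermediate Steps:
$q{\left(B,I \right)} = - \frac{770}{9}$ ($q{\left(B,I \right)} = \frac{7 \left(\left(-2\right) 55\right)}{9} = \frac{7}{9} \left(-110\right) = - \frac{770}{9}$)
$u = -40003$ ($u = -3 + 50 \left(-16\right) 50 = -3 - 40000 = -40003$)
$q{\left(-215,319 \right)} - u = - \frac{770}{9} - -40003 = - \frac{770}{9} + 40003 = \frac{359257}{9}$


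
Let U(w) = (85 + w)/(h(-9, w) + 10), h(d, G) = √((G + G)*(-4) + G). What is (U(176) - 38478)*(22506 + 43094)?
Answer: 98400*(-51304*√77 + 128173*I)/(-5*I + 2*√77) ≈ -2.524e+9 - 4.5118e+5*I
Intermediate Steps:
h(d, G) = √7*√(-G) (h(d, G) = √((2*G)*(-4) + G) = √(-8*G + G) = √(-7*G) = √7*√(-G))
U(w) = (85 + w)/(10 + √7*√(-w)) (U(w) = (85 + w)/(√7*√(-w) + 10) = (85 + w)/(10 + √7*√(-w)))
(U(176) - 38478)*(22506 + 43094) = ((85 + 176)/(10 + √7*√(-1*176)) - 38478)*(22506 + 43094) = (261/(10 + √7*√(-176)) - 38478)*65600 = (261/(10 + √7*(4*I*√11)) - 38478)*65600 = (261/(10 + 4*I*√77) - 38478)*65600 = (-38478 + 261/(10 + 4*I*√77))*65600 = -2524156800 + 17121600/(10 + 4*I*√77)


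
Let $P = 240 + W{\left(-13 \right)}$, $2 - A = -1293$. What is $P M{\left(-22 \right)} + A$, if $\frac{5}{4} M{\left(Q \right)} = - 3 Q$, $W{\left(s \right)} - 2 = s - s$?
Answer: $\frac{70363}{5} \approx 14073.0$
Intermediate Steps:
$W{\left(s \right)} = 2$ ($W{\left(s \right)} = 2 + \left(s - s\right) = 2 + 0 = 2$)
$A = 1295$ ($A = 2 - -1293 = 2 + 1293 = 1295$)
$M{\left(Q \right)} = - \frac{12 Q}{5}$ ($M{\left(Q \right)} = \frac{4 \left(- 3 Q\right)}{5} = - \frac{12 Q}{5}$)
$P = 242$ ($P = 240 + 2 = 242$)
$P M{\left(-22 \right)} + A = 242 \left(\left(- \frac{12}{5}\right) \left(-22\right)\right) + 1295 = 242 \cdot \frac{264}{5} + 1295 = \frac{63888}{5} + 1295 = \frac{70363}{5}$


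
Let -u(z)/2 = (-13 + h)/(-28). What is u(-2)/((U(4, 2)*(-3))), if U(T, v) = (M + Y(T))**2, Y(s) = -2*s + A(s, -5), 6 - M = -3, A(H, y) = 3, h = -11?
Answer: 1/28 ≈ 0.035714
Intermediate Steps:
M = 9 (M = 6 - 1*(-3) = 6 + 3 = 9)
Y(s) = 3 - 2*s (Y(s) = -2*s + 3 = 3 - 2*s)
U(T, v) = (12 - 2*T)**2 (U(T, v) = (9 + (3 - 2*T))**2 = (12 - 2*T)**2)
u(z) = -12/7 (u(z) = -2*(-13 - 11)/(-28) = -(-48)*(-1)/28 = -2*6/7 = -12/7)
u(-2)/((U(4, 2)*(-3))) = -12*(-1/(12*(-6 + 4)**2))/7 = -12/(7*((4*(-2)**2)*(-3))) = -12/(7*((4*4)*(-3))) = -12/(7*(16*(-3))) = -12/7/(-48) = -12/7*(-1/48) = 1/28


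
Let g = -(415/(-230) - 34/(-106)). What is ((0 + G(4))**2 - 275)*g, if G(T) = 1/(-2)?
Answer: -3975083/9752 ≈ -407.62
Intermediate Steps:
G(T) = -1/2 (G(T) = 1*(-1/2) = -1/2)
g = 3617/2438 (g = -(415*(-1/230) - 34*(-1/106)) = -(-83/46 + 17/53) = -1*(-3617/2438) = 3617/2438 ≈ 1.4836)
((0 + G(4))**2 - 275)*g = ((0 - 1/2)**2 - 275)*(3617/2438) = ((-1/2)**2 - 275)*(3617/2438) = (1/4 - 275)*(3617/2438) = -1099/4*3617/2438 = -3975083/9752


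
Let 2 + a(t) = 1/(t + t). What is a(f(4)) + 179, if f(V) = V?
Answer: 1417/8 ≈ 177.13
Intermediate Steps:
a(t) = -2 + 1/(2*t) (a(t) = -2 + 1/(t + t) = -2 + 1/(2*t))
a(f(4)) + 179 = (-2 + (½)/4) + 179 = (-2 + (½)*(¼)) + 179 = (-2 + ⅛) + 179 = -15/8 + 179 = 1417/8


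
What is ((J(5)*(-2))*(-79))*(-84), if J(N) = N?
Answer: -66360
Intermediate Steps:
((J(5)*(-2))*(-79))*(-84) = ((5*(-2))*(-79))*(-84) = -10*(-79)*(-84) = 790*(-84) = -66360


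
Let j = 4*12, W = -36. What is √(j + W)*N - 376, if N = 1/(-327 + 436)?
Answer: -376 + 2*√3/109 ≈ -375.97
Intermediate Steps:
j = 48
N = 1/109 ≈ 0.0091743
√(j + W)*N - 376 = √(48 - 36)*(1/109) - 376 = √12*(1/109) - 376 = (2*√3)*(1/109) - 376 = 2*√3/109 - 376 = -376 + 2*√3/109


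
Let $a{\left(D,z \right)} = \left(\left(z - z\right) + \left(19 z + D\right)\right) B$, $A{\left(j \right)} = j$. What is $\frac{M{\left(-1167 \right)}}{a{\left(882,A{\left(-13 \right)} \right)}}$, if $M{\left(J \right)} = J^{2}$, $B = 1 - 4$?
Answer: $- \frac{453963}{635} \approx -714.9$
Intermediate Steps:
$B = -3$
$a{\left(D,z \right)} = - 57 z - 3 D$ ($a{\left(D,z \right)} = \left(\left(z - z\right) + \left(19 z + D\right)\right) \left(-3\right) = \left(0 + \left(D + 19 z\right)\right) \left(-3\right) = \left(D + 19 z\right) \left(-3\right) = - 57 z - 3 D$)
$\frac{M{\left(-1167 \right)}}{a{\left(882,A{\left(-13 \right)} \right)}} = \frac{\left(-1167\right)^{2}}{\left(-57\right) \left(-13\right) - 2646} = \frac{1361889}{741 - 2646} = \frac{1361889}{-1905} = 1361889 \left(- \frac{1}{1905}\right) = - \frac{453963}{635}$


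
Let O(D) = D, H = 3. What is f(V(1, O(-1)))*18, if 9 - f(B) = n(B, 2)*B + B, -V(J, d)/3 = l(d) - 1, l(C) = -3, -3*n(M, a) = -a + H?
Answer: 18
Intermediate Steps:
n(M, a) = -1 + a/3 (n(M, a) = -(-a + 3)/3 = -(3 - a)/3 = -1 + a/3)
V(J, d) = 12 (V(J, d) = -3*(-3 - 1) = -3*(-4) = 12)
f(B) = 9 - 2*B/3 (f(B) = 9 - ((-1 + (1/3)*2)*B + B) = 9 - ((-1 + 2/3)*B + B) = 9 - (-B/3 + B) = 9 - 2*B/3)
f(V(1, O(-1)))*18 = (9 - 2/3*12)*18 = (9 - 8)*18 = 1*18 = 18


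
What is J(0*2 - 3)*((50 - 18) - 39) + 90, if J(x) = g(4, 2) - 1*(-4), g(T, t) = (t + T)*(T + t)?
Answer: -190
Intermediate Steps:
g(T, t) = (T + t)**2 (g(T, t) = (T + t)*(T + t) = (T + t)**2)
J(x) = 40 (J(x) = (4 + 2)**2 - 1*(-4) = 6**2 + 4 = 36 + 4 = 40)
J(0*2 - 3)*((50 - 18) - 39) + 90 = 40*((50 - 18) - 39) + 90 = 40*(32 - 39) + 90 = 40*(-7) + 90 = -280 + 90 = -190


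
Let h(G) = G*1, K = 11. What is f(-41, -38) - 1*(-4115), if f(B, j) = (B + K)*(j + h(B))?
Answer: 6485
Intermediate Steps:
h(G) = G
f(B, j) = (11 + B)*(B + j) (f(B, j) = (B + 11)*(j + B) = (11 + B)*(B + j))
f(-41, -38) - 1*(-4115) = ((-41)**2 + 11*(-41) + 11*(-38) - 41*(-38)) - 1*(-4115) = (1681 - 451 - 418 + 1558) + 4115 = 2370 + 4115 = 6485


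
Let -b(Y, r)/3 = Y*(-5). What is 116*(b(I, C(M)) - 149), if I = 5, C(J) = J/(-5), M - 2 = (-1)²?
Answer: -8584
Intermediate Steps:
M = 3 (M = 2 + (-1)² = 2 + 1 = 3)
C(J) = -J/5 (C(J) = J*(-⅕) = -J/5)
b(Y, r) = 15*Y (b(Y, r) = -3*Y*(-5) = -(-15)*Y = 15*Y)
116*(b(I, C(M)) - 149) = 116*(15*5 - 149) = 116*(75 - 149) = 116*(-74) = -8584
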